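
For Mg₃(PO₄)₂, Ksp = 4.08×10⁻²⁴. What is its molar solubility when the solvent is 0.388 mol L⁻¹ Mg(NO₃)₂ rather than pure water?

4.18×10⁻¹² M

Mg₃(PO₄)₂(s) ⇌ 3 Mg²⁺(aq) + 2 PO₄³⁻(aq)
Mg²⁺ is already present at 0.388 mol L⁻¹. If s mol/L of Mg₃(PO₄)₂ dissolves, [PO₄³⁻] = 2s while [Mg²⁺] ≈ 0.388 mol L⁻¹.
Ksp = [Mg²⁺]^3[PO₄³⁻]^2 = (0.388)^3(2s)^2
(2s)^2 = 4.08×10⁻²⁴ / (0.388)^3 = 6.98×10⁻²³
s = 4.18×10⁻¹² mol L⁻¹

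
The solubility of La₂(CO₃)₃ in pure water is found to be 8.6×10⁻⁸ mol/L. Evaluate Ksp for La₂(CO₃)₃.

Ksp = 5.1×10⁻³⁴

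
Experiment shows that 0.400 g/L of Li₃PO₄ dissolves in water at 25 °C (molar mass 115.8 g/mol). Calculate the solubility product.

s = (0.400 g L⁻¹)/(115.8 g mol⁻¹) = 3.4542×10⁻³ M
Li₃PO₄(s) ⇌ 3 Li⁺(aq) + PO₄³⁻(aq)
Let s be the molar solubility. Then [Li⁺] = 3s and [PO₄³⁻] = s.
Ksp = [Li⁺]^3[PO₄³⁻] = (3s)^3 · s = 27s^4
Ksp = 27 × (3.4542×10⁻³)^4 = 3.84×10⁻⁹

Ksp = 3.84×10⁻⁹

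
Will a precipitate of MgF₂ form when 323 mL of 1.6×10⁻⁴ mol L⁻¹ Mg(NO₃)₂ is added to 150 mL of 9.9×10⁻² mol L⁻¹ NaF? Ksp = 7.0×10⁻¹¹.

Yes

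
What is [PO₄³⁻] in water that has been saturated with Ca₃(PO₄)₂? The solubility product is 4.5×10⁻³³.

Ca₃(PO₄)₂(s) ⇌ 3 Ca²⁺(aq) + 2 PO₄³⁻(aq)
If s mol/L of Ca₃(PO₄)₂ dissolves, [Ca²⁺] = 3s and [PO₄³⁻] = 2s.
Ksp = [Ca²⁺]^3[PO₄³⁻]^2 = (3s)^3 · (2s)^2 = 108s^5 = 4.5×10⁻³³
s = 1.3×10⁻⁷ mol L⁻¹
[PO₄³⁻] = 2s = 2.7×10⁻⁷ mol L⁻¹

2.7×10⁻⁷ M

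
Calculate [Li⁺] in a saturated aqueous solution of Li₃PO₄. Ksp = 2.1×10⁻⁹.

8.9×10⁻³ M

Li₃PO₄(s) ⇌ 3 Li⁺(aq) + PO₄³⁻(aq)
Call the molar solubility s, so that [Li⁺] = 3s and [PO₄³⁻] = s.
Ksp = [Li⁺]^3[PO₄³⁻] = (3s)^3 · s = 27s^4 = 2.1×10⁻⁹
s = 3.0×10⁻³ M
[Li⁺] = 3s = 8.9×10⁻³ M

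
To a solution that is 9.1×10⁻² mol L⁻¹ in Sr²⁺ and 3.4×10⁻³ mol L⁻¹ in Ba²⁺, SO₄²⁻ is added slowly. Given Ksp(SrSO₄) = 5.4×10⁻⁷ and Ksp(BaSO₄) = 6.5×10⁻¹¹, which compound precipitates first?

BaSO₄

Precipitation of each salt begins when its ion product equals Ksp.
For SrSO₄: [SO₄²⁻] = (Ksp/[Sr²⁺]) = 5.9×10⁻⁶ mol L⁻¹
For BaSO₄: [SO₄²⁻] = (Ksp/[Ba²⁺]) = 1.9×10⁻⁸ mol L⁻¹
Since BaSO₄ needs less SO₄²⁻ to reach saturation, it precipitates first.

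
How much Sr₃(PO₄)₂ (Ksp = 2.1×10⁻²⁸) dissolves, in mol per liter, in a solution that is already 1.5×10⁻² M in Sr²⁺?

3.9×10⁻¹² M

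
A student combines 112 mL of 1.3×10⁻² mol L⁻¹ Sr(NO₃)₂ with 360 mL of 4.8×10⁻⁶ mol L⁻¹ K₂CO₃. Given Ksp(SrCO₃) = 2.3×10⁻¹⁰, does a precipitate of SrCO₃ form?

Yes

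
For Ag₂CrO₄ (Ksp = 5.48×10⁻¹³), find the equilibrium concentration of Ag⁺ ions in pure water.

Ag₂CrO₄(s) ⇌ 2 Ag⁺(aq) + CrO₄²⁻(aq)
With molar solubility s: [Ag⁺] = 2s, [CrO₄²⁻] = s.
Ksp = [Ag⁺]^2[CrO₄²⁻] = (2s)^2 · s = 4s^3 = 5.48×10⁻¹³
s = 5.16×10⁻⁵ mol L⁻¹
[Ag⁺] = 2s = 1.03×10⁻⁴ mol L⁻¹

1.03×10⁻⁴ M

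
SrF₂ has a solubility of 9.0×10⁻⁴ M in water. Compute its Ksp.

Ksp = 2.9×10⁻⁹

SrF₂(s) ⇌ Sr²⁺(aq) + 2 F⁻(aq)
For each mole of SrF₂ that dissolves per liter, [Sr²⁺] = s and [F⁻] = 2s; let s denote this solubility.
Ksp = [Sr²⁺][F⁻]^2 = s · (2s)^2 = 4s^3
Ksp = 4 × (9.0×10⁻⁴)^3 = 2.9×10⁻⁹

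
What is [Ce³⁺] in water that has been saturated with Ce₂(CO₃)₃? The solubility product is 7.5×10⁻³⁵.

1.2×10⁻⁷ M

Ce₂(CO₃)₃(s) ⇌ 2 Ce³⁺(aq) + 3 CO₃²⁻(aq)
Let s be the molar solubility. Then [Ce³⁺] = 2s and [CO₃²⁻] = 3s.
Ksp = [Ce³⁺]^2[CO₃²⁻]^3 = (2s)^2 · (3s)^3 = 108s^5 = 7.5×10⁻³⁵
s = 5.9×10⁻⁸ mol/L
[Ce³⁺] = 2s = 1.2×10⁻⁷ mol/L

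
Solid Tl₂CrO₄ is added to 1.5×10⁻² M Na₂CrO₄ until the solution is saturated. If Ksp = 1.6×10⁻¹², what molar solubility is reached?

5.2×10⁻⁶ M

Tl₂CrO₄(s) ⇌ 2 Tl⁺(aq) + CrO₄²⁻(aq)
CrO₄²⁻ is already present at 1.5×10⁻² M. If s mol/L of Tl₂CrO₄ dissolves, [Tl⁺] = 2s while [CrO₄²⁻] ≈ 1.5×10⁻² M.
Ksp = [Tl⁺]^2[CrO₄²⁻] = (2s)^2(1.5×10⁻²)
(2s)^2 = 1.6×10⁻¹² / (1.5×10⁻²) = 1.1×10⁻¹⁰
s = 5.2×10⁻⁶ M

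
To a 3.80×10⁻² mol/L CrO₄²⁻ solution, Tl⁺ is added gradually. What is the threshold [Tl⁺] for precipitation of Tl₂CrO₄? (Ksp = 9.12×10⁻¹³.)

Each salt precipitates once Q = Ksp for that salt.
Tl₂CrO₄(s) ⇌ 2 Tl⁺(aq) + CrO₄²⁻(aq)
Ksp = [Tl⁺]^2[CrO₄²⁻] = [Tl⁺]^2(3.80×10⁻²)
[Tl⁺]^2 = 9.12×10⁻¹³ / (3.80×10⁻²) = 2.40×10⁻¹¹
[Tl⁺] = 4.90×10⁻⁶ mol/L

4.90×10⁻⁶ M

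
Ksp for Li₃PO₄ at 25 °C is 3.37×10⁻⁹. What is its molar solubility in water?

3.34×10⁻³ M

Li₃PO₄(s) ⇌ 3 Li⁺(aq) + PO₄³⁻(aq)
For each mole of Li₃PO₄ that dissolves per liter, [Li⁺] = 3s and [PO₄³⁻] = s; let s denote this solubility.
Ksp = [Li⁺]^3[PO₄³⁻] = (3s)^3 · s = 27s^4
27s^4 = 3.37×10⁻⁹  ⇒  s^4 = 1.25×10⁻¹⁰
s = (1.25×10⁻¹⁰)^(1/4) = 3.34×10⁻³ mol L⁻¹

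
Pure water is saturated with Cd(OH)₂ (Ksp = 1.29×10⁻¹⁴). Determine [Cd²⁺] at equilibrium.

Cd(OH)₂(s) ⇌ Cd²⁺(aq) + 2 OH⁻(aq)
If s mol/L of Cd(OH)₂ dissolves, [Cd²⁺] = s and [OH⁻] = 2s.
Ksp = [Cd²⁺][OH⁻]^2 = s · (2s)^2 = 4s^3 = 1.29×10⁻¹⁴
s = 1.48×10⁻⁵ mol L⁻¹
[Cd²⁺] = s = 1.48×10⁻⁵ mol L⁻¹

1.48×10⁻⁵ M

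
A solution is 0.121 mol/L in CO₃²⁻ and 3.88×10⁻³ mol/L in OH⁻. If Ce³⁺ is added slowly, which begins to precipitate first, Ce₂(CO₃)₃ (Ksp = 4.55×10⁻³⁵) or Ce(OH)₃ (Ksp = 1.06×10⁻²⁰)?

Ce₂(CO₃)₃

Precipitation of each salt begins when its ion product equals Ksp.
For Ce₂(CO₃)₃: [Ce³⁺] = (Ksp/[CO₃²⁻]^3)^(1/2) = 1.60×10⁻¹⁶ mol/L
For Ce(OH)₃: [Ce³⁺] = (Ksp/[OH⁻]^3) = 1.81×10⁻¹³ mol/L
Ce₂(CO₃)₃ requires the lower [Ce³⁺], so it precipitates first.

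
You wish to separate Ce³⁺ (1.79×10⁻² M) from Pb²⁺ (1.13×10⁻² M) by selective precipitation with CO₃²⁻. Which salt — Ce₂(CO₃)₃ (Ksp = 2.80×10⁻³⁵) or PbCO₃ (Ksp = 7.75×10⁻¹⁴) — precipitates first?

PbCO₃

A salt starts to precipitate once the ion product Q reaches its Ksp.
For Ce₂(CO₃)₃: [CO₃²⁻] = (Ksp/[Ce³⁺]^2)^(1/3) = 4.44×10⁻¹¹ M
For PbCO₃: [CO₃²⁻] = (Ksp/[Pb²⁺]) = 6.86×10⁻¹² M
The smaller threshold [CO₃²⁻] is reached first, so PbCO₃ precipitates first.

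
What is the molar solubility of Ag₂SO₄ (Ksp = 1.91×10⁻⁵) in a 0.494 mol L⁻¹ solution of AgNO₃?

7.83×10⁻⁵ M

Ag₂SO₄(s) ⇌ 2 Ag⁺(aq) + SO₄²⁻(aq)
Let s be the solubility of Ag₂SO₄ here. The common ion gives [Ag⁺] ≈ 0.494 mol L⁻¹, and [SO₄²⁻] = s.
Ksp = [Ag⁺]^2[SO₄²⁻] = (0.494)^2s
s = 1.91×10⁻⁵ / (0.494)^2 = 7.83×10⁻⁵
s = 7.83×10⁻⁵ mol L⁻¹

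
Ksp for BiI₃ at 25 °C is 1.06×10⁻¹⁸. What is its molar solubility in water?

1.41×10⁻⁵ M

BiI₃(s) ⇌ Bi³⁺(aq) + 3 I⁻(aq)
For each mole of BiI₃ that dissolves per liter, [Bi³⁺] = s and [I⁻] = 3s; let s denote this solubility.
Ksp = [Bi³⁺][I⁻]^3 = s · (3s)^3 = 27s^4
27s^4 = 1.06×10⁻¹⁸  ⇒  s^4 = 3.93×10⁻²⁰
Taking the 4th root, s = 1.41×10⁻⁵ mol/L.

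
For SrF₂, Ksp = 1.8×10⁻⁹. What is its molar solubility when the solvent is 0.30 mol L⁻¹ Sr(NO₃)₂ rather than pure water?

SrF₂(s) ⇌ Sr²⁺(aq) + 2 F⁻(aq)
The solution already contains Sr²⁺ at 0.30 mol L⁻¹. Let s be the molar solubility of SrF₂.
[Sr²⁺] ≈ 0.30 mol L⁻¹ (common ion dominates); [F⁻] = 2s.
Ksp = [Sr²⁺][F⁻]^2 = (0.30)(2s)^2
(2s)^2 = 1.8×10⁻⁹ / (0.30) = 6.0×10⁻⁹
s = 3.9×10⁻⁵ mol L⁻¹

3.9×10⁻⁵ M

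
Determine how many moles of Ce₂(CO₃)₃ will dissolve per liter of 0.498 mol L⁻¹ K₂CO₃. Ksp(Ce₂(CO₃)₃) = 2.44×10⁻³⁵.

7.03×10⁻¹⁸ M

Ce₂(CO₃)₃(s) ⇌ 2 Ce³⁺(aq) + 3 CO₃²⁻(aq)
Let s be the solubility of Ce₂(CO₃)₃ here. The common ion gives [CO₃²⁻] ≈ 0.498 mol L⁻¹, and [Ce³⁺] = 2s.
Ksp = [Ce³⁺]^2[CO₃²⁻]^3 = (2s)^2(0.498)^3
(2s)^2 = 2.44×10⁻³⁵ / (0.498)^3 = 1.98×10⁻³⁴
s = 7.03×10⁻¹⁸ mol L⁻¹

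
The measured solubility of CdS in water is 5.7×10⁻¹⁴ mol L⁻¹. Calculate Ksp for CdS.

CdS(s) ⇌ Cd²⁺(aq) + S²⁻(aq)
Call the molar solubility s, so that [Cd²⁺] = s and [S²⁻] = s.
Ksp = [Cd²⁺][S²⁻] = s · s = s^2
Ksp = (5.7×10⁻¹⁴)^2 = 3.2×10⁻²⁷

Ksp = 3.2×10⁻²⁷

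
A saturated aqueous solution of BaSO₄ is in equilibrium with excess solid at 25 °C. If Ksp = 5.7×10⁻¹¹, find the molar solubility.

7.5×10⁻⁶ M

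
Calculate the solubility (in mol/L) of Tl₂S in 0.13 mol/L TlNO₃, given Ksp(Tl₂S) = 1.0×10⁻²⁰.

5.9×10⁻¹⁹ M

Tl₂S(s) ⇌ 2 Tl⁺(aq) + S²⁻(aq)
The solution already contains Tl⁺ at 0.13 mol/L. Let s be the molar solubility of Tl₂S.
[Tl⁺] ≈ 0.13 mol/L (common ion dominates); [S²⁻] = s.
Ksp = [Tl⁺]^2[S²⁻] = (0.13)^2s
s = 1.0×10⁻²⁰ / (0.13)^2 = 5.9×10⁻¹⁹
s = 5.9×10⁻¹⁹ mol/L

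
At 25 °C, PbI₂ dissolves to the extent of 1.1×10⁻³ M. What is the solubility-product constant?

PbI₂(s) ⇌ Pb²⁺(aq) + 2 I⁻(aq)
For each mole of PbI₂ that dissolves per liter, [Pb²⁺] = s and [I⁻] = 2s; let s denote this solubility.
Ksp = [Pb²⁺][I⁻]^2 = s · (2s)^2 = 4s^3
Ksp = 4 × (1.1×10⁻³)^3 = 5.3×10⁻⁹

Ksp = 5.3×10⁻⁹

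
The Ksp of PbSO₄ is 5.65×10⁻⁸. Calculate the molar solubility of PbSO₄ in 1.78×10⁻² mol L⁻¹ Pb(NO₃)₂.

3.17×10⁻⁶ M

PbSO₄(s) ⇌ Pb²⁺(aq) + SO₄²⁻(aq)
With Pb²⁺ already at 1.78×10⁻² mol L⁻¹ and s small, take [Pb²⁺] ≈ 1.78×10⁻² mol L⁻¹ and [SO₄²⁻] = s.
Ksp = [Pb²⁺][SO₄²⁻] = (1.78×10⁻²)s
s = 5.65×10⁻⁸ / (1.78×10⁻²) = 3.17×10⁻⁶
s = 3.17×10⁻⁶ mol L⁻¹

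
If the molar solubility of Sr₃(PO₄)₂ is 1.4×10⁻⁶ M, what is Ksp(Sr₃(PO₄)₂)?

Sr₃(PO₄)₂(s) ⇌ 3 Sr²⁺(aq) + 2 PO₄³⁻(aq)
With molar solubility s: [Sr²⁺] = 3s, [PO₄³⁻] = 2s.
Ksp = [Sr²⁺]^3[PO₄³⁻]^2 = (3s)^3 · (2s)^2 = 108s^5
Ksp = 108 × (1.4×10⁻⁶)^5 = 5.8×10⁻²⁸

Ksp = 5.8×10⁻²⁸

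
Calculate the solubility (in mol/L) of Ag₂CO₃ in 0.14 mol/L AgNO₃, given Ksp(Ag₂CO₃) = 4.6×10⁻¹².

Ag₂CO₃(s) ⇌ 2 Ag⁺(aq) + CO₃²⁻(aq)
Let s be the solubility of Ag₂CO₃ here. The common ion gives [Ag⁺] ≈ 0.14 mol/L, and [CO₃²⁻] = s.
Ksp = [Ag⁺]^2[CO₃²⁻] = (0.14)^2s
s = 4.6×10⁻¹² / (0.14)^2 = 2.3×10⁻¹⁰
s = 2.3×10⁻¹⁰ mol/L

2.3×10⁻¹⁰ M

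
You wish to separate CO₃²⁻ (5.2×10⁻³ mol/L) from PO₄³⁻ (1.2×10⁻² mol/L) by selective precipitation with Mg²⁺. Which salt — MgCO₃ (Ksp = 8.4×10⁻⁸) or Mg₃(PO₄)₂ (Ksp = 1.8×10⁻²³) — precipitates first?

Mg₃(PO₄)₂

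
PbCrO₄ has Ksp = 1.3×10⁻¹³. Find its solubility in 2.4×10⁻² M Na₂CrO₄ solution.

5.4×10⁻¹² M

PbCrO₄(s) ⇌ Pb²⁺(aq) + CrO₄²⁻(aq)
With CrO₄²⁻ already at 2.4×10⁻² M and s small, take [CrO₄²⁻] ≈ 2.4×10⁻² M and [Pb²⁺] = s.
Ksp = [Pb²⁺][CrO₄²⁻] = s(2.4×10⁻²)
s = 1.3×10⁻¹³ / (2.4×10⁻²) = 5.4×10⁻¹²
s = 5.4×10⁻¹² M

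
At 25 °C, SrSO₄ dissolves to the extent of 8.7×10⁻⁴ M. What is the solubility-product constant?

Ksp = 7.6×10⁻⁷

SrSO₄(s) ⇌ Sr²⁺(aq) + SO₄²⁻(aq)
If s mol/L of SrSO₄ dissolves, [Sr²⁺] = s and [SO₄²⁻] = s.
Ksp = [Sr²⁺][SO₄²⁻] = s · s = s^2
Ksp = (8.7×10⁻⁴)^2 = 7.6×10⁻⁷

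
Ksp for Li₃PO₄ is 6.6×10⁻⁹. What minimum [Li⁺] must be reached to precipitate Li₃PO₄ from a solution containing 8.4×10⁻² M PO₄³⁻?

4.3×10⁻³ M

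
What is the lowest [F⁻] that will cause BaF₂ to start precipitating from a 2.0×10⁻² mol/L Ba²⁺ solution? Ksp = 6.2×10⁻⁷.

5.6×10⁻³ M

Precipitation begins when Q = Ksp.
BaF₂(s) ⇌ Ba²⁺(aq) + 2 F⁻(aq)
Ksp = [Ba²⁺][F⁻]^2 = [F⁻]^2(2.0×10⁻²)
[F⁻]^2 = 6.2×10⁻⁷ / (2.0×10⁻²) = 3.1×10⁻⁵
[F⁻] = 5.6×10⁻³ mol/L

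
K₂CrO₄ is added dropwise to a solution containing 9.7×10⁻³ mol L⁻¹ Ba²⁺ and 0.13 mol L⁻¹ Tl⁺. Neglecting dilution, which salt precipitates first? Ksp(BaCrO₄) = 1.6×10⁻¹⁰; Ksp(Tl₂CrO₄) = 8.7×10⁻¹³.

A salt starts to precipitate once the ion product Q reaches its Ksp.
For BaCrO₄: [CrO₄²⁻] = (Ksp/[Ba²⁺]) = 1.6×10⁻⁸ mol L⁻¹
For Tl₂CrO₄: [CrO₄²⁻] = (Ksp/[Tl⁺]^2) = 5.1×10⁻¹¹ mol L⁻¹
Since Tl₂CrO₄ needs less CrO₄²⁻ to reach saturation, it precipitates first.

Tl₂CrO₄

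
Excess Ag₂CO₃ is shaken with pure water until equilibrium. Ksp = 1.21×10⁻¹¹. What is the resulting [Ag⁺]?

2.89×10⁻⁴ M

Ag₂CO₃(s) ⇌ 2 Ag⁺(aq) + CO₃²⁻(aq)
Let s be the molar solubility. Then [Ag⁺] = 2s and [CO₃²⁻] = s.
Ksp = [Ag⁺]^2[CO₃²⁻] = (2s)^2 · s = 4s^3 = 1.21×10⁻¹¹
s = 1.45×10⁻⁴ mol/L
[Ag⁺] = 2s = 2.89×10⁻⁴ mol/L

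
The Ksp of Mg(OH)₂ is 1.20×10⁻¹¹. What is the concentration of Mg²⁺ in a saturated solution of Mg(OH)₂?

1.44×10⁻⁴ M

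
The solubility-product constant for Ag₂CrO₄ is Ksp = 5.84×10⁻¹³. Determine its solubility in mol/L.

Ag₂CrO₄(s) ⇌ 2 Ag⁺(aq) + CrO₄²⁻(aq)
If s mol/L of Ag₂CrO₄ dissolves, [Ag⁺] = 2s and [CrO₄²⁻] = s.
Ksp = [Ag⁺]^2[CrO₄²⁻] = (2s)^2 · s = 4s^3
4s^3 = 5.84×10⁻¹³  ⇒  s^3 = 1.46×10⁻¹³
Taking the 3rd root, s = 5.27×10⁻⁵ mol L⁻¹.

5.27×10⁻⁵ M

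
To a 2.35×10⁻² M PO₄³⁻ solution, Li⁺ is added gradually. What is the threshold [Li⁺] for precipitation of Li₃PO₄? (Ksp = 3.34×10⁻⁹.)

5.22×10⁻³ M

Each salt precipitates once Q = Ksp for that salt.
Li₃PO₄(s) ⇌ 3 Li⁺(aq) + PO₄³⁻(aq)
Ksp = [Li⁺]^3[PO₄³⁻] = [Li⁺]^3(2.35×10⁻²)
[Li⁺]^3 = 3.34×10⁻⁹ / (2.35×10⁻²) = 1.42×10⁻⁷
[Li⁺] = 5.22×10⁻³ M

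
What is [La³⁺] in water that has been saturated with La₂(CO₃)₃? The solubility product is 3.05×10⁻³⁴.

1.55×10⁻⁷ M

La₂(CO₃)₃(s) ⇌ 2 La³⁺(aq) + 3 CO₃²⁻(aq)
For each mole of La₂(CO₃)₃ that dissolves per liter, [La³⁺] = 2s and [CO₃²⁻] = 3s; let s denote this solubility.
Ksp = [La³⁺]^2[CO₃²⁻]^3 = (2s)^2 · (3s)^3 = 108s^5 = 3.05×10⁻³⁴
s = 7.77×10⁻⁸ mol/L
[La³⁺] = 2s = 1.55×10⁻⁷ mol/L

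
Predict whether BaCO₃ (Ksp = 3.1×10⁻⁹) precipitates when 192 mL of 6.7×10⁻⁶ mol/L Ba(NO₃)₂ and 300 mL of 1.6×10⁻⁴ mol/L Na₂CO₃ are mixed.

No

After mixing, V = 192 mL + 300 mL = 492 mL.
[Ba²⁺] = (6.7×10⁻⁶)(192)/492 = 2.6×10⁻⁶ mol/L
[CO₃²⁻] = (1.6×10⁻⁴)(300)/492 = 9.8×10⁻⁵ mol/L
Q = [Ba²⁺][CO₃²⁻] = 2.6×10⁻¹⁰
Q < Ksp (2.6×10⁻¹⁰ vs 3.1×10⁻⁹); the solution remains unsaturated and no precipitate forms.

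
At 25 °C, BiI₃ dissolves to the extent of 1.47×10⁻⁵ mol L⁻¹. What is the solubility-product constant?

BiI₃(s) ⇌ Bi³⁺(aq) + 3 I⁻(aq)
With molar solubility s: [Bi³⁺] = s, [I⁻] = 3s.
Ksp = [Bi³⁺][I⁻]^3 = s · (3s)^3 = 27s^4
Ksp = 27 × (1.47×10⁻⁵)^4 = 1.26×10⁻¹⁸

Ksp = 1.26×10⁻¹⁸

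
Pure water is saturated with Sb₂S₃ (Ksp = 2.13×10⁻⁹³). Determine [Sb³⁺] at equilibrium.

2.29×10⁻¹⁹ M

Sb₂S₃(s) ⇌ 2 Sb³⁺(aq) + 3 S²⁻(aq)
Let s be the molar solubility. Then [Sb³⁺] = 2s and [S²⁻] = 3s.
Ksp = [Sb³⁺]^2[S²⁻]^3 = (2s)^2 · (3s)^3 = 108s^5 = 2.13×10⁻⁹³
s = 1.15×10⁻¹⁹ mol/L
[Sb³⁺] = 2s = 2.29×10⁻¹⁹ mol/L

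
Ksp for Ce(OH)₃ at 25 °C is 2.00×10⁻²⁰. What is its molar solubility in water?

5.22×10⁻⁶ M

Ce(OH)₃(s) ⇌ Ce³⁺(aq) + 3 OH⁻(aq)
If s mol/L of Ce(OH)₃ dissolves, [Ce³⁺] = s and [OH⁻] = 3s.
Ksp = [Ce³⁺][OH⁻]^3 = s · (3s)^3 = 27s^4
27s^4 = 2.00×10⁻²⁰  ⇒  s^4 = 7.41×10⁻²²
s = 5.22×10⁻⁶ M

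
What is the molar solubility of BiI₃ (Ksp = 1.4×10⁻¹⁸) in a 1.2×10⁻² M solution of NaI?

BiI₃(s) ⇌ Bi³⁺(aq) + 3 I⁻(aq)
Let s be the solubility of BiI₃ here. The common ion gives [I⁻] ≈ 1.2×10⁻² M, and [Bi³⁺] = s.
Ksp = [Bi³⁺][I⁻]^3 = s(1.2×10⁻²)^3
s = 1.4×10⁻¹⁸ / (1.2×10⁻²)^3 = 8.1×10⁻¹³
s = 8.1×10⁻¹³ M

8.1×10⁻¹³ M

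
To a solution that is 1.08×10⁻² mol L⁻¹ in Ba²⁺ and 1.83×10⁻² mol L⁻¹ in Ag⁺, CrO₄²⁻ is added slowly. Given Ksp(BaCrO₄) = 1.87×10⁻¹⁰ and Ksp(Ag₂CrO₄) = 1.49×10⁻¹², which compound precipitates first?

A salt starts to precipitate once the ion product Q reaches its Ksp.
For BaCrO₄: [CrO₄²⁻] = (Ksp/[Ba²⁺]) = 1.73×10⁻⁸ mol L⁻¹
For Ag₂CrO₄: [CrO₄²⁻] = (Ksp/[Ag⁺]^2) = 4.45×10⁻⁹ mol L⁻¹
Ag₂CrO₄ requires the lower [CrO₄²⁻], so it precipitates first.

Ag₂CrO₄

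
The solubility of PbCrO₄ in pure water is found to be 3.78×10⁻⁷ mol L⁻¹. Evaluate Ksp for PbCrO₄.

Ksp = 1.43×10⁻¹³

PbCrO₄(s) ⇌ Pb²⁺(aq) + CrO₄²⁻(aq)
With molar solubility s: [Pb²⁺] = s, [CrO₄²⁻] = s.
Ksp = [Pb²⁺][CrO₄²⁻] = s · s = s^2
Ksp = (3.78×10⁻⁷)^2 = 1.43×10⁻¹³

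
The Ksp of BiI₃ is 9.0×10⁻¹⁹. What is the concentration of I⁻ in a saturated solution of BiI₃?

4.1×10⁻⁵ M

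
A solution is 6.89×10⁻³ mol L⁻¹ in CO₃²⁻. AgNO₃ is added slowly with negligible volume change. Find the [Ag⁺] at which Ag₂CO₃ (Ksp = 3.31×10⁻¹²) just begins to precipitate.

2.19×10⁻⁵ M

A salt starts to precipitate once the ion product Q reaches its Ksp.
Ag₂CO₃(s) ⇌ 2 Ag⁺(aq) + CO₃²⁻(aq)
Ksp = [Ag⁺]^2[CO₃²⁻] = [Ag⁺]^2(6.89×10⁻³)
[Ag⁺]^2 = 3.31×10⁻¹² / (6.89×10⁻³) = 4.80×10⁻¹⁰
[Ag⁺] = 2.19×10⁻⁵ mol L⁻¹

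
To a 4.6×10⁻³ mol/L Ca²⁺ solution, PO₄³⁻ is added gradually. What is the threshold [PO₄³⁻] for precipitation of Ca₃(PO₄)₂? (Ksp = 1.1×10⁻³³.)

1.1×10⁻¹³ M

Precipitation of each salt begins when its ion product equals Ksp.
Ca₃(PO₄)₂(s) ⇌ 3 Ca²⁺(aq) + 2 PO₄³⁻(aq)
Ksp = [Ca²⁺]^3[PO₄³⁻]^2 = [PO₄³⁻]^2(4.6×10⁻³)^3
[PO₄³⁻]^2 = 1.1×10⁻³³ / (4.6×10⁻³)^3 = 1.1×10⁻²⁶
[PO₄³⁻] = 1.1×10⁻¹³ mol/L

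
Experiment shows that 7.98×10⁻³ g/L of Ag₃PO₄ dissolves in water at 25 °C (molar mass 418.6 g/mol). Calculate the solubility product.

Ksp = 3.57×10⁻¹⁸

Molar solubility s = (7.98×10⁻³ g/L) / (418.6 g/mol) = 1.9064×10⁻⁵ mol/L
Ag₃PO₄(s) ⇌ 3 Ag⁺(aq) + PO₄³⁻(aq)
Call the molar solubility s, so that [Ag⁺] = 3s and [PO₄³⁻] = s.
Ksp = [Ag⁺]^3[PO₄³⁻] = (3s)^3 · s = 27s^4
Ksp = 27 × (1.9064×10⁻⁵)^4 = 3.57×10⁻¹⁸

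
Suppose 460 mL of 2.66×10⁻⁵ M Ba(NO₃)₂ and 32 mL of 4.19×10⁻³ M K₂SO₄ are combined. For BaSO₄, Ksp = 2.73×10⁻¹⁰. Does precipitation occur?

Yes

The combined volume is 492 mL.
[Ba²⁺] = (2.66×10⁻⁵)(460)/492 = 2.49×10⁻⁵ M
[SO₄²⁻] = (4.19×10⁻³)(32)/492 = 2.73×10⁻⁴ M
Q = [Ba²⁺][SO₄²⁻] = 6.78×10⁻⁹
Because Q > Ksp (6.78×10⁻⁹ vs 2.73×10⁻¹⁰), a precipitate of BaSO₄ forms.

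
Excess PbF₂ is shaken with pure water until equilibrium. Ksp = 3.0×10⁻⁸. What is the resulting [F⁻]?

3.9×10⁻³ M

PbF₂(s) ⇌ Pb²⁺(aq) + 2 F⁻(aq)
Call the molar solubility s, so that [Pb²⁺] = s and [F⁻] = 2s.
Ksp = [Pb²⁺][F⁻]^2 = s · (2s)^2 = 4s^3 = 3.0×10⁻⁸
s = 2.0×10⁻³ M
[F⁻] = 2s = 3.9×10⁻³ M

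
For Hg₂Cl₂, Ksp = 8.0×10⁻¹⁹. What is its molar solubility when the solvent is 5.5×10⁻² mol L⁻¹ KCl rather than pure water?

Hg₂Cl₂(s) ⇌ Hg₂²⁺(aq) + 2 Cl⁻(aq)
With Cl⁻ already at 5.5×10⁻² mol L⁻¹ and s small, take [Cl⁻] ≈ 5.5×10⁻² mol L⁻¹ and [Hg₂²⁺] = s.
Ksp = [Hg₂²⁺][Cl⁻]^2 = s(5.5×10⁻²)^2
s = 8.0×10⁻¹⁹ / (5.5×10⁻²)^2 = 2.6×10⁻¹⁶
s = 2.6×10⁻¹⁶ mol L⁻¹

2.6×10⁻¹⁶ M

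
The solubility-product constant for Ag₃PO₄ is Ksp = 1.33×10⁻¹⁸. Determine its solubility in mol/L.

Ag₃PO₄(s) ⇌ 3 Ag⁺(aq) + PO₄³⁻(aq)
Let s be the molar solubility. Then [Ag⁺] = 3s and [PO₄³⁻] = s.
Ksp = [Ag⁺]^3[PO₄³⁻] = (3s)^3 · s = 27s^4
27s^4 = 1.33×10⁻¹⁸  ⇒  s^4 = 4.93×10⁻²⁰
s = (4.93×10⁻²⁰)^(1/4) = 1.49×10⁻⁵ mol/L

1.49×10⁻⁵ M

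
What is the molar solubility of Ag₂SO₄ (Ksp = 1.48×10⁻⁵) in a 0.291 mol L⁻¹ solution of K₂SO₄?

3.57×10⁻³ M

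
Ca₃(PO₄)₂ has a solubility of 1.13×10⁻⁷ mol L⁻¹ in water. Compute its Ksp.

Ca₃(PO₄)₂(s) ⇌ 3 Ca²⁺(aq) + 2 PO₄³⁻(aq)
With molar solubility s: [Ca²⁺] = 3s, [PO₄³⁻] = 2s.
Ksp = [Ca²⁺]^3[PO₄³⁻]^2 = (3s)^3 · (2s)^2 = 108s^5
Ksp = 108 × (1.13×10⁻⁷)^5 = 1.99×10⁻³³

Ksp = 1.99×10⁻³³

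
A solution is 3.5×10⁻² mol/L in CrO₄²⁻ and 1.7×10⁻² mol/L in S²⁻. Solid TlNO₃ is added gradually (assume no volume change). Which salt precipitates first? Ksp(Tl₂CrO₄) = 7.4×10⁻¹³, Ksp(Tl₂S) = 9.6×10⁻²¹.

Tl₂S

The threshold for precipitation is Q = Ksp.
For Tl₂CrO₄: [Tl⁺] = (Ksp/[CrO₄²⁻])^(1/2) = 4.6×10⁻⁶ mol/L
For Tl₂S: [Tl⁺] = (Ksp/[S²⁻])^(1/2) = 7.5×10⁻¹⁰ mol/L
The smaller threshold [Tl⁺] is reached first, so Tl₂S precipitates first.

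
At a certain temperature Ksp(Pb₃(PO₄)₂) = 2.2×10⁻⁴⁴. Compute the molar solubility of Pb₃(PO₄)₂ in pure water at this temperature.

7.3×10⁻¹⁰ M

Pb₃(PO₄)₂(s) ⇌ 3 Pb²⁺(aq) + 2 PO₄³⁻(aq)
If s mol/L of Pb₃(PO₄)₂ dissolves, [Pb²⁺] = 3s and [PO₄³⁻] = 2s.
Ksp = [Pb²⁺]^3[PO₄³⁻]^2 = (3s)^3 · (2s)^2 = 108s^5
108s^5 = 2.2×10⁻⁴⁴  ⇒  s^5 = 2.0×10⁻⁴⁶
s = 7.3×10⁻¹⁰ mol/L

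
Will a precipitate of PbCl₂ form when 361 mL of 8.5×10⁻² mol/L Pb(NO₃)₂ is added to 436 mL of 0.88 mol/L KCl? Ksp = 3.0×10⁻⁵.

Yes

After mixing, V = 361 mL + 436 mL = 797 mL.
[Pb²⁺] = (8.5×10⁻²)(361)/797 = 3.9×10⁻² mol/L
[Cl⁻] = (0.88)(436)/797 = 0.48 mol/L
Q = [Pb²⁺][Cl⁻]^2 = 8.9×10⁻³
Because Q > Ksp (8.9×10⁻³ vs 3.0×10⁻⁵), a precipitate of PbCl₂ forms.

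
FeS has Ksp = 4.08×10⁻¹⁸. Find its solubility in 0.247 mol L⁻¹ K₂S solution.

1.65×10⁻¹⁷ M

FeS(s) ⇌ Fe²⁺(aq) + S²⁻(aq)
The solution already contains S²⁻ at 0.247 mol L⁻¹. Let s be the molar solubility of FeS.
[S²⁻] ≈ 0.247 mol L⁻¹ (common ion dominates); [Fe²⁺] = s.
Ksp = [Fe²⁺][S²⁻] = s(0.247)
s = 4.08×10⁻¹⁸ / (0.247) = 1.65×10⁻¹⁷
s = 1.65×10⁻¹⁷ mol L⁻¹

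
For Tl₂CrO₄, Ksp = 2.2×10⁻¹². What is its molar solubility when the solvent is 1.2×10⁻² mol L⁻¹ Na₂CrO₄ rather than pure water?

Tl₂CrO₄(s) ⇌ 2 Tl⁺(aq) + CrO₄²⁻(aq)
The solution already contains CrO₄²⁻ at 1.2×10⁻² mol L⁻¹. Let s be the molar solubility of Tl₂CrO₄.
[CrO₄²⁻] ≈ 1.2×10⁻² mol L⁻¹ (common ion dominates); [Tl⁺] = 2s.
Ksp = [Tl⁺]^2[CrO₄²⁻] = (2s)^2(1.2×10⁻²)
(2s)^2 = 2.2×10⁻¹² / (1.2×10⁻²) = 1.8×10⁻¹⁰
s = 6.8×10⁻⁶ mol L⁻¹

6.8×10⁻⁶ M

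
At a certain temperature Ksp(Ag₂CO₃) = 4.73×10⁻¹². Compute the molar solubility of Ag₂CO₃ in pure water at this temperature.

Ag₂CO₃(s) ⇌ 2 Ag⁺(aq) + CO₃²⁻(aq)
For each mole of Ag₂CO₃ that dissolves per liter, [Ag⁺] = 2s and [CO₃²⁻] = s; let s denote this solubility.
Ksp = [Ag⁺]^2[CO₃²⁻] = (2s)^2 · s = 4s^3
4s^3 = 4.73×10⁻¹²  ⇒  s^3 = 1.18×10⁻¹²
s = 1.06×10⁻⁴ mol L⁻¹

1.06×10⁻⁴ M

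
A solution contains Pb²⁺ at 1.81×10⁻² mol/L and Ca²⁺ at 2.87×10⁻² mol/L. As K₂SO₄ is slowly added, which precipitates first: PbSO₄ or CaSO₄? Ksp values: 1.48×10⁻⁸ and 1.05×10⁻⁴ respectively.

PbSO₄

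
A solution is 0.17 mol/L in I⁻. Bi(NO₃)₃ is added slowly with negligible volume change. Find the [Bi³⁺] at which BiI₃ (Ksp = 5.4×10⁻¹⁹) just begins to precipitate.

Precipitation begins when Q = Ksp.
BiI₃(s) ⇌ Bi³⁺(aq) + 3 I⁻(aq)
Ksp = [Bi³⁺][I⁻]^3 = [Bi³⁺](0.17)^3
[Bi³⁺] = 5.4×10⁻¹⁹ / (0.17)^3 = 1.1×10⁻¹⁶
[Bi³⁺] = 1.1×10⁻¹⁶ mol/L

1.1×10⁻¹⁶ M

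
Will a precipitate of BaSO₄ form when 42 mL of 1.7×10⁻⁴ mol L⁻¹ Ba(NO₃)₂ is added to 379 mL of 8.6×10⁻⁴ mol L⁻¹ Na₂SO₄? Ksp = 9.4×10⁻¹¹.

Yes

The combined volume is 421 mL.
[Ba²⁺] = (1.7×10⁻⁴)(42)/421 = 1.7×10⁻⁵ mol L⁻¹
[SO₄²⁻] = (8.6×10⁻⁴)(379)/421 = 7.7×10⁻⁴ mol L⁻¹
Q = [Ba²⁺][SO₄²⁻] = 1.3×10⁻⁸
Since Q (1.3×10⁻⁸) exceeds Ksp (9.4×10⁻¹¹), BaSO₄ will precipitate.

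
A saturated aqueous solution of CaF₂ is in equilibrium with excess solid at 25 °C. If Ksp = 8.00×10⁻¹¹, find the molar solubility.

CaF₂(s) ⇌ Ca²⁺(aq) + 2 F⁻(aq)
If s mol/L of CaF₂ dissolves, [Ca²⁺] = s and [F⁻] = 2s.
Ksp = [Ca²⁺][F⁻]^2 = s · (2s)^2 = 4s^3
4s^3 = 8.00×10⁻¹¹  ⇒  s^3 = 2.00×10⁻¹¹
Taking the 3rd root, s = 2.71×10⁻⁴ M.

2.71×10⁻⁴ M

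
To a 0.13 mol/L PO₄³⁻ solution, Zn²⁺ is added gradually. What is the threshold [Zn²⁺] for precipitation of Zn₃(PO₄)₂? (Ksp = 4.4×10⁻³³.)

A salt starts to precipitate once the ion product Q reaches its Ksp.
Zn₃(PO₄)₂(s) ⇌ 3 Zn²⁺(aq) + 2 PO₄³⁻(aq)
Ksp = [Zn²⁺]^3[PO₄³⁻]^2 = [Zn²⁺]^3(0.13)^2
[Zn²⁺]^3 = 4.4×10⁻³³ / (0.13)^2 = 2.6×10⁻³¹
[Zn²⁺] = 6.4×10⁻¹¹ mol/L

6.4×10⁻¹¹ M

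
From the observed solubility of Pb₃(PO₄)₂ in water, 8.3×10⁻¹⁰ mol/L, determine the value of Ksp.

Ksp = 4.3×10⁻⁴⁴

Pb₃(PO₄)₂(s) ⇌ 3 Pb²⁺(aq) + 2 PO₄³⁻(aq)
If s mol/L of Pb₃(PO₄)₂ dissolves, [Pb²⁺] = 3s and [PO₄³⁻] = 2s.
Ksp = [Pb²⁺]^3[PO₄³⁻]^2 = (3s)^3 · (2s)^2 = 108s^5
Ksp = 108 × (8.3×10⁻¹⁰)^5 = 4.3×10⁻⁴⁴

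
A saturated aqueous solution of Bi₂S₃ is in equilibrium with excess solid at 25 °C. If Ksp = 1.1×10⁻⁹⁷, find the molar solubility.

1.6×10⁻²⁰ M

Bi₂S₃(s) ⇌ 2 Bi³⁺(aq) + 3 S²⁻(aq)
Let s be the molar solubility. Then [Bi³⁺] = 2s and [S²⁻] = 3s.
Ksp = [Bi³⁺]^2[S²⁻]^3 = (2s)^2 · (3s)^3 = 108s^5
108s^5 = 1.1×10⁻⁹⁷  ⇒  s^5 = 1.0×10⁻⁹⁹
Taking the 5th root, s = 1.6×10⁻²⁰ mol/L.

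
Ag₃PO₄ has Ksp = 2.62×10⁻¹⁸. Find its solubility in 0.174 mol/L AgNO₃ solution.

Ag₃PO₄(s) ⇌ 3 Ag⁺(aq) + PO₄³⁻(aq)
The solution already contains Ag⁺ at 0.174 mol/L. Let s be the molar solubility of Ag₃PO₄.
[Ag⁺] ≈ 0.174 mol/L (common ion dominates); [PO₄³⁻] = s.
Ksp = [Ag⁺]^3[PO₄³⁻] = (0.174)^3s
s = 2.62×10⁻¹⁸ / (0.174)^3 = 4.97×10⁻¹⁶
s = 4.97×10⁻¹⁶ mol/L

4.97×10⁻¹⁶ M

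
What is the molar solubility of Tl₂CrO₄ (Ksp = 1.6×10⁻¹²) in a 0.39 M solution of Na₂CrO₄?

Tl₂CrO₄(s) ⇌ 2 Tl⁺(aq) + CrO₄²⁻(aq)
Let s be the solubility of Tl₂CrO₄ here. The common ion gives [CrO₄²⁻] ≈ 0.39 M, and [Tl⁺] = 2s.
Ksp = [Tl⁺]^2[CrO₄²⁻] = (2s)^2(0.39)
(2s)^2 = 1.6×10⁻¹² / (0.39) = 4.1×10⁻¹²
s = 1.0×10⁻⁶ M

1.0×10⁻⁶ M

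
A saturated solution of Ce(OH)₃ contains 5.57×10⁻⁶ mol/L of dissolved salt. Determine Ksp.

Ksp = 2.60×10⁻²⁰

Ce(OH)₃(s) ⇌ Ce³⁺(aq) + 3 OH⁻(aq)
With molar solubility s: [Ce³⁺] = s, [OH⁻] = 3s.
Ksp = [Ce³⁺][OH⁻]^3 = s · (3s)^3 = 27s^4
Ksp = 27 × (5.57×10⁻⁶)^4 = 2.60×10⁻²⁰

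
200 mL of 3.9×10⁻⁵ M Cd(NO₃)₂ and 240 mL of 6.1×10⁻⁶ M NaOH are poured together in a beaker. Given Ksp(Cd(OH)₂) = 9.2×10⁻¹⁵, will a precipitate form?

No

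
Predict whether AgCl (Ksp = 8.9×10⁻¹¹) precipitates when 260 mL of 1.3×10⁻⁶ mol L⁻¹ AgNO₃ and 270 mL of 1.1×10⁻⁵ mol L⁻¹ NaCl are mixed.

After mixing, V = 260 mL + 270 mL = 530 mL.
[Ag⁺] = (1.3×10⁻⁶)(260)/530 = 6.4×10⁻⁷ mol L⁻¹
[Cl⁻] = (1.1×10⁻⁵)(270)/530 = 5.6×10⁻⁶ mol L⁻¹
Q = [Ag⁺][Cl⁻] = 3.6×10⁻¹²
Since Q (3.6×10⁻¹²) is less than Ksp (8.9×10⁻¹¹), no AgCl precipitates.

No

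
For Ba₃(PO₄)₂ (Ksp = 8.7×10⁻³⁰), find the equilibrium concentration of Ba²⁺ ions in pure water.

1.8×10⁻⁶ M

Ba₃(PO₄)₂(s) ⇌ 3 Ba²⁺(aq) + 2 PO₄³⁻(aq)
For each mole of Ba₃(PO₄)₂ that dissolves per liter, [Ba²⁺] = 3s and [PO₄³⁻] = 2s; let s denote this solubility.
Ksp = [Ba²⁺]^3[PO₄³⁻]^2 = (3s)^3 · (2s)^2 = 108s^5 = 8.7×10⁻³⁰
s = 6.0×10⁻⁷ mol/L
[Ba²⁺] = 3s = 1.8×10⁻⁶ mol/L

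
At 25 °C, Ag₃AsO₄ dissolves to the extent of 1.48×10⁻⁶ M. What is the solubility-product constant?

Ag₃AsO₄(s) ⇌ 3 Ag⁺(aq) + AsO₄³⁻(aq)
With molar solubility s: [Ag⁺] = 3s, [AsO₄³⁻] = s.
Ksp = [Ag⁺]^3[AsO₄³⁻] = (3s)^3 · s = 27s^4
Ksp = 27 × (1.48×10⁻⁶)^4 = 1.30×10⁻²²

Ksp = 1.30×10⁻²²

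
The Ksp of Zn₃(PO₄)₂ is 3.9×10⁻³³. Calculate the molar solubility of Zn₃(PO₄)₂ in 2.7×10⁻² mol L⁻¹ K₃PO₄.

Zn₃(PO₄)₂(s) ⇌ 3 Zn²⁺(aq) + 2 PO₄³⁻(aq)
PO₄³⁻ is already present at 2.7×10⁻² mol L⁻¹. If s mol/L of Zn₃(PO₄)₂ dissolves, [Zn²⁺] = 3s while [PO₄³⁻] ≈ 2.7×10⁻² mol L⁻¹.
Ksp = [Zn²⁺]^3[PO₄³⁻]^2 = (3s)^3(2.7×10⁻²)^2
(3s)^3 = 3.9×10⁻³³ / (2.7×10⁻²)^2 = 5.3×10⁻³⁰
s = 5.8×10⁻¹¹ mol L⁻¹

5.8×10⁻¹¹ M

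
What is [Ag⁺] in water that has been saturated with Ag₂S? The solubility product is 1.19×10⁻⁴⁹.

Ag₂S(s) ⇌ 2 Ag⁺(aq) + S²⁻(aq)
If s mol/L of Ag₂S dissolves, [Ag⁺] = 2s and [S²⁻] = s.
Ksp = [Ag⁺]^2[S²⁻] = (2s)^2 · s = 4s^3 = 1.19×10⁻⁴⁹
s = 3.10×10⁻¹⁷ mol/L
[Ag⁺] = 2s = 6.20×10⁻¹⁷ mol/L

6.20×10⁻¹⁷ M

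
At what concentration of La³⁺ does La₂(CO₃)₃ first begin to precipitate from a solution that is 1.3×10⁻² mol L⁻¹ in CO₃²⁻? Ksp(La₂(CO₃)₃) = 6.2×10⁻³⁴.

Precipitation begins when Q = Ksp.
La₂(CO₃)₃(s) ⇌ 2 La³⁺(aq) + 3 CO₃²⁻(aq)
Ksp = [La³⁺]^2[CO₃²⁻]^3 = [La³⁺]^2(1.3×10⁻²)^3
[La³⁺]^2 = 6.2×10⁻³⁴ / (1.3×10⁻²)^3 = 2.8×10⁻²⁸
[La³⁺] = 1.7×10⁻¹⁴ mol L⁻¹

1.7×10⁻¹⁴ M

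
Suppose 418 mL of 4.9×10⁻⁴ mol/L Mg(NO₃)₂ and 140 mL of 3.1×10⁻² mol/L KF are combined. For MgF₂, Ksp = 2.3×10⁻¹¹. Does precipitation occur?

Yes

After mixing, V = 418 mL + 140 mL = 558 mL.
[Mg²⁺] = (4.9×10⁻⁴)(418)/558 = 3.7×10⁻⁴ mol/L
[F⁻] = (3.1×10⁻²)(140)/558 = 7.8×10⁻³ mol/L
Q = [Mg²⁺][F⁻]^2 = 2.2×10⁻⁸
Because Q > Ksp (2.2×10⁻⁸ vs 2.3×10⁻¹¹), a precipitate of MgF₂ forms.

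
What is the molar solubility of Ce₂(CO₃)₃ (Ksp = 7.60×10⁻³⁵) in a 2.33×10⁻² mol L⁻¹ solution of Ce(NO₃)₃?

Ce₂(CO₃)₃(s) ⇌ 2 Ce³⁺(aq) + 3 CO₃²⁻(aq)
The solution already contains Ce³⁺ at 2.33×10⁻² mol L⁻¹. Let s be the molar solubility of Ce₂(CO₃)₃.
[Ce³⁺] ≈ 2.33×10⁻² mol L⁻¹ (common ion dominates); [CO₃²⁻] = 3s.
Ksp = [Ce³⁺]^2[CO₃²⁻]^3 = (2.33×10⁻²)^2(3s)^3
(3s)^3 = 7.60×10⁻³⁵ / (2.33×10⁻²)^2 = 1.40×10⁻³¹
s = 1.73×10⁻¹¹ mol L⁻¹

1.73×10⁻¹¹ M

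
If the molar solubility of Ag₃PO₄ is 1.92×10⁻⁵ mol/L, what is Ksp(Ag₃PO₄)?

Ksp = 3.67×10⁻¹⁸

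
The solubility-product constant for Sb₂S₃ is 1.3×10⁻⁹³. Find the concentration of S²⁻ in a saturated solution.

Sb₂S₃(s) ⇌ 2 Sb³⁺(aq) + 3 S²⁻(aq)
With molar solubility s: [Sb³⁺] = 2s, [S²⁻] = 3s.
Ksp = [Sb³⁺]^2[S²⁻]^3 = (2s)^2 · (3s)^3 = 108s^5 = 1.3×10⁻⁹³
s = 1.0×10⁻¹⁹ mol/L
[S²⁻] = 3s = 3.1×10⁻¹⁹ mol/L

3.1×10⁻¹⁹ M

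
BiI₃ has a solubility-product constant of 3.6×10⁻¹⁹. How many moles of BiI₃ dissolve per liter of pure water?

BiI₃(s) ⇌ Bi³⁺(aq) + 3 I⁻(aq)
For each mole of BiI₃ that dissolves per liter, [Bi³⁺] = s and [I⁻] = 3s; let s denote this solubility.
Ksp = [Bi³⁺][I⁻]^3 = s · (3s)^3 = 27s^4
27s^4 = 3.6×10⁻¹⁹  ⇒  s^4 = 1.3×10⁻²⁰
Taking the 4th root, s = 1.1×10⁻⁵ M.

1.1×10⁻⁵ M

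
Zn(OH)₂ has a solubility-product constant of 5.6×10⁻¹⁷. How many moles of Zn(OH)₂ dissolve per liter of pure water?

Zn(OH)₂(s) ⇌ Zn²⁺(aq) + 2 OH⁻(aq)
Let s be the molar solubility. Then [Zn²⁺] = s and [OH⁻] = 2s.
Ksp = [Zn²⁺][OH⁻]^2 = s · (2s)^2 = 4s^3
4s^3 = 5.6×10⁻¹⁷  ⇒  s^3 = 1.4×10⁻¹⁷
s = (1.4×10⁻¹⁷)^(1/3) = 2.4×10⁻⁶ mol L⁻¹

2.4×10⁻⁶ M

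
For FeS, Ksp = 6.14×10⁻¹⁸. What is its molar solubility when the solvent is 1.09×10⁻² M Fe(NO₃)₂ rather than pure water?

5.63×10⁻¹⁶ M

FeS(s) ⇌ Fe²⁺(aq) + S²⁻(aq)
With Fe²⁺ already at 1.09×10⁻² M and s small, take [Fe²⁺] ≈ 1.09×10⁻² M and [S²⁻] = s.
Ksp = [Fe²⁺][S²⁻] = (1.09×10⁻²)s
s = 6.14×10⁻¹⁸ / (1.09×10⁻²) = 5.63×10⁻¹⁶
s = 5.63×10⁻¹⁶ M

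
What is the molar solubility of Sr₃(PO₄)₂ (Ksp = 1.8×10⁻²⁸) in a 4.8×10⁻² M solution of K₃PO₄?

1.4×10⁻⁹ M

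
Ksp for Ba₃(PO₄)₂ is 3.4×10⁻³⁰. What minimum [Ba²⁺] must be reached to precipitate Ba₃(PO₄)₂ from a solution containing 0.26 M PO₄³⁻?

3.7×10⁻¹⁰ M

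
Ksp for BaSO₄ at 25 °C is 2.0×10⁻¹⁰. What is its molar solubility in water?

1.4×10⁻⁵ M

BaSO₄(s) ⇌ Ba²⁺(aq) + SO₄²⁻(aq)
With molar solubility s: [Ba²⁺] = s, [SO₄²⁻] = s.
Ksp = [Ba²⁺][SO₄²⁻] = s · s = s^2
s^2 = 2.0×10⁻¹⁰
s = 1.4×10⁻⁵ mol L⁻¹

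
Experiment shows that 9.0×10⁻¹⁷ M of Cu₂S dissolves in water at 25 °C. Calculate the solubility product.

Ksp = 2.9×10⁻⁴⁸

Cu₂S(s) ⇌ 2 Cu⁺(aq) + S²⁻(aq)
For each mole of Cu₂S that dissolves per liter, [Cu⁺] = 2s and [S²⁻] = s; let s denote this solubility.
Ksp = [Cu⁺]^2[S²⁻] = (2s)^2 · s = 4s^3
Ksp = 4 × (9.0×10⁻¹⁷)^3 = 2.9×10⁻⁴⁸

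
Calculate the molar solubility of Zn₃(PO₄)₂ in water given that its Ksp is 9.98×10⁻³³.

Zn₃(PO₄)₂(s) ⇌ 3 Zn²⁺(aq) + 2 PO₄³⁻(aq)
With molar solubility s: [Zn²⁺] = 3s, [PO₄³⁻] = 2s.
Ksp = [Zn²⁺]^3[PO₄³⁻]^2 = (3s)^3 · (2s)^2 = 108s^5
108s^5 = 9.98×10⁻³³  ⇒  s^5 = 9.24×10⁻³⁵
Taking the 5th root, s = 1.56×10⁻⁷ mol L⁻¹.

1.56×10⁻⁷ M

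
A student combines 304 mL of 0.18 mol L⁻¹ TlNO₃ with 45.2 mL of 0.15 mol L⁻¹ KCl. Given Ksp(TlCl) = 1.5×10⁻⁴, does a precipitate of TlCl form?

The combined volume is 349.2 mL.
[Tl⁺] = (0.18)(304)/349.2 = 0.16 mol L⁻¹
[Cl⁻] = (0.15)(45.2)/349.2 = 1.9×10⁻² mol L⁻¹
Q = [Tl⁺][Cl⁻] = 3.0×10⁻³
Q = 3.0×10⁻³ > Ksp = 1.5×10⁻⁴, so the solution is supersaturated and TlCl precipitates.

Yes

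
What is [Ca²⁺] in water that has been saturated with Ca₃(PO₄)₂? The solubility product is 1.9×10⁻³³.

Ca₃(PO₄)₂(s) ⇌ 3 Ca²⁺(aq) + 2 PO₄³⁻(aq)
Call the molar solubility s, so that [Ca²⁺] = 3s and [PO₄³⁻] = 2s.
Ksp = [Ca²⁺]^3[PO₄³⁻]^2 = (3s)^3 · (2s)^2 = 108s^5 = 1.9×10⁻³³
s = 1.1×10⁻⁷ mol L⁻¹
[Ca²⁺] = 3s = 3.4×10⁻⁷ mol L⁻¹

3.4×10⁻⁷ M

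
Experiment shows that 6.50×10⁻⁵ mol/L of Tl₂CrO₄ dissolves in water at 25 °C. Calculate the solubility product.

Ksp = 1.10×10⁻¹²

Tl₂CrO₄(s) ⇌ 2 Tl⁺(aq) + CrO₄²⁻(aq)
For each mole of Tl₂CrO₄ that dissolves per liter, [Tl⁺] = 2s and [CrO₄²⁻] = s; let s denote this solubility.
Ksp = [Tl⁺]^2[CrO₄²⁻] = (2s)^2 · s = 4s^3
Ksp = 4 × (6.50×10⁻⁵)^3 = 1.10×10⁻¹²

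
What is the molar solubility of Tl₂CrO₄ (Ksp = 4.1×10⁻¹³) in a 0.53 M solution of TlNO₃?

Tl₂CrO₄(s) ⇌ 2 Tl⁺(aq) + CrO₄²⁻(aq)
With Tl⁺ already at 0.53 M and s small, take [Tl⁺] ≈ 0.53 M and [CrO₄²⁻] = s.
Ksp = [Tl⁺]^2[CrO₄²⁻] = (0.53)^2s
s = 4.1×10⁻¹³ / (0.53)^2 = 1.5×10⁻¹²
s = 1.5×10⁻¹² M

1.5×10⁻¹² M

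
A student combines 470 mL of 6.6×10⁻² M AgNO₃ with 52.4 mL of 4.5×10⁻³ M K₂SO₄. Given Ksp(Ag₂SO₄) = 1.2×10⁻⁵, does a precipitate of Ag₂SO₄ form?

No

After mixing, V = 470 mL + 52.4 mL = 522.4 mL.
[Ag⁺] = (6.6×10⁻²)(470)/522.4 = 5.9×10⁻² M
[SO₄²⁻] = (4.5×10⁻³)(52.4)/522.4 = 4.5×10⁻⁴ M
Q = [Ag⁺]^2[SO₄²⁻] = 1.6×10⁻⁶
Since Q (1.6×10⁻⁶) is less than Ksp (1.2×10⁻⁵), no Ag₂SO₄ precipitates.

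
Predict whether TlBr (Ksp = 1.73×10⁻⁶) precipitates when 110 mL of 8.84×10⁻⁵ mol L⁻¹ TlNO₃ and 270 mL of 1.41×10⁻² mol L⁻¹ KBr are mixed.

Total volume after mixing = 110 + 270 = 380 mL.
[Tl⁺] = (8.84×10⁻⁵)(110)/380 = 2.56×10⁻⁵ mol L⁻¹
[Br⁻] = (1.41×10⁻²)(270)/380 = 1.00×10⁻² mol L⁻¹
Q = [Tl⁺][Br⁻] = 2.56×10⁻⁷
Q < Ksp (2.56×10⁻⁷ vs 1.73×10⁻⁶); the solution remains unsaturated and no precipitate forms.

No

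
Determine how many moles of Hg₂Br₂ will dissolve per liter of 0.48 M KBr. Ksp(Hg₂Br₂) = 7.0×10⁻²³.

3.0×10⁻²² M

Hg₂Br₂(s) ⇌ Hg₂²⁺(aq) + 2 Br⁻(aq)
Let s be the solubility of Hg₂Br₂ here. The common ion gives [Br⁻] ≈ 0.48 M, and [Hg₂²⁺] = s.
Ksp = [Hg₂²⁺][Br⁻]^2 = s(0.48)^2
s = 7.0×10⁻²³ / (0.48)^2 = 3.0×10⁻²²
s = 3.0×10⁻²² M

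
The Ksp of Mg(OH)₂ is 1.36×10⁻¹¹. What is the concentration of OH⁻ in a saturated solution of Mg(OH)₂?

3.01×10⁻⁴ M

Mg(OH)₂(s) ⇌ Mg²⁺(aq) + 2 OH⁻(aq)
For each mole of Mg(OH)₂ that dissolves per liter, [Mg²⁺] = s and [OH⁻] = 2s; let s denote this solubility.
Ksp = [Mg²⁺][OH⁻]^2 = s · (2s)^2 = 4s^3 = 1.36×10⁻¹¹
s = 1.50×10⁻⁴ M
[OH⁻] = 2s = 3.01×10⁻⁴ M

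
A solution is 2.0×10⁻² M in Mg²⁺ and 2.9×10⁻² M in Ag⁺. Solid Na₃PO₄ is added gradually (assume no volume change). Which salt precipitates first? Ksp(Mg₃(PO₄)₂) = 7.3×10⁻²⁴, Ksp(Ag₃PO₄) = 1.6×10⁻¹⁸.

Precipitation of each salt begins when its ion product equals Ksp.
For Mg₃(PO₄)₂: [PO₄³⁻] = (Ksp/[Mg²⁺]^3)^(1/2) = 9.6×10⁻¹⁰ M
For Ag₃PO₄: [PO₄³⁻] = (Ksp/[Ag⁺]^3) = 6.6×10⁻¹⁴ M
Since Ag₃PO₄ needs less PO₄³⁻ to reach saturation, it precipitates first.

Ag₃PO₄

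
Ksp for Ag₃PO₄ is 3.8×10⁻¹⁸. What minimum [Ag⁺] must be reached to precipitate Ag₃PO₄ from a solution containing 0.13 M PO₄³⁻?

3.1×10⁻⁶ M

Precipitation begins when Q = Ksp.
Ag₃PO₄(s) ⇌ 3 Ag⁺(aq) + PO₄³⁻(aq)
Ksp = [Ag⁺]^3[PO₄³⁻] = [Ag⁺]^3(0.13)
[Ag⁺]^3 = 3.8×10⁻¹⁸ / (0.13) = 2.9×10⁻¹⁷
[Ag⁺] = 3.1×10⁻⁶ M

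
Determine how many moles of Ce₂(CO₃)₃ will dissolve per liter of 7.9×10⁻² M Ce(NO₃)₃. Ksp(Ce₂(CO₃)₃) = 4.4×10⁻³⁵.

Ce₂(CO₃)₃(s) ⇌ 2 Ce³⁺(aq) + 3 CO₃²⁻(aq)
The solution already contains Ce³⁺ at 7.9×10⁻² M. Let s be the molar solubility of Ce₂(CO₃)₃.
[Ce³⁺] ≈ 7.9×10⁻² M (common ion dominates); [CO₃²⁻] = 3s.
Ksp = [Ce³⁺]^2[CO₃²⁻]^3 = (7.9×10⁻²)^2(3s)^3
(3s)^3 = 4.4×10⁻³⁵ / (7.9×10⁻²)^2 = 7.1×10⁻³³
s = 6.4×10⁻¹² M

6.4×10⁻¹² M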